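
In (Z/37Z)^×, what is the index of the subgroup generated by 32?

Since 32 ∈ (Z/37Z)^×, its order divides φ(37) = 37 − 1 = 36 = 2^2 · 3^2.
Divisors of 36: 1, 2, 3, 4, 6, 9, 12, 18, 36.
Test each divisor d:
32^1 ≡ 32
32^2 ≡ 25
32^3 ≡ 23
32^4 ≡ 33
32^6 ≡ 11
32^9 ≡ 31
32^12 ≡ 10
32^18 ≡ 36
32^36 ≡ 1
So ord_37(32) = 36, hence |⟨32⟩| = 36.
Index = |(Z/37Z)^×| / |⟨32⟩| = 36 / 36 = 1.

1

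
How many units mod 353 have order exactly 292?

0

φ(353) = 353 − 1 = 352 = 2^5 · 11.
Since (Z/353Z)^× is cyclic of order 352, the number of elements of order d is φ(d) when d | 352 and 0 otherwise.
Here 352 is not a multiple of 292, so there are no elements of order 292.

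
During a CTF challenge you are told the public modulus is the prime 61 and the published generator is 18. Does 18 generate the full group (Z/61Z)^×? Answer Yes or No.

φ(61) = 61 − 1 = 60 = 2^2 · 3 · 5.
Test 18^(60/q) mod 61 for each prime factor q of 60:
18^30 ≡ 60 (mod 61)  [q = 2: ≢ 1 ✓]
18^20 ≡ 47 (mod 61)  [q = 3: ≢ 1 ✓]
18^12 ≡ 58 (mod 61)  [q = 5: ≢ 1 ✓]
Every test exponent gives a nontrivial residue, hence 18 generates the full group.

Yes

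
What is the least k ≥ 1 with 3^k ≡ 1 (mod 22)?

5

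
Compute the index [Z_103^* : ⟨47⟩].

17

The order of 47 must divide φ(103) = 103 − 1 = 102 = 2 · 3 · 17.
Divisors of 102: 1, 2, 3, 6, 17, 34, 51, 102.
Test each divisor d:
47^1 ≡ 47 (mod 103)
47^2 ≡ 46 (mod 103)
47^3 ≡ 102 (mod 103)
47^6 ≡ 1 (mod 103) ✓
Thus |⟨47⟩| = ord(47) = 6.
Index = |(Z/103Z)^×| / |⟨47⟩| = 102 / 6 = 17.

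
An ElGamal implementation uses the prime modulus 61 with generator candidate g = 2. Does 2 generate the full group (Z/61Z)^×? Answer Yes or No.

Yes

φ(61) = 61 − 1 = 60 = 2^2 · 3 · 5.
Test 2^(60/q) mod 61 for each prime factor q of 60:
2^30 ≡ 60 (mod 61)  [q = 2: ≢ 1 ✓]
2^20 ≡ 47 (mod 61)  [q = 3: ≢ 1 ✓]
2^12 ≡ 9 (mod 61)  [q = 5: ≢ 1 ✓]
Every test exponent gives a nontrivial residue, hence 2 generates the full group.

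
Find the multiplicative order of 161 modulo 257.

256

By Lagrange's theorem, ord_257(161) divides φ(257) = 257 − 1 = 256 = 2^8.
Divisors of 256: 1, 2, 4, 8, 16, 32, 64, 128, 256.
Check 161^d mod 257 for each divisor in increasing order:
161^1 ≡ 161
161^2 ≡ 221
161^4 ≡ 11
161^8 ≡ 121
161^16 ≡ 249
161^32 ≡ 64
161^64 ≡ 241
161^128 ≡ 256
161^256 ≡ 1
Hence ord(161) = 256.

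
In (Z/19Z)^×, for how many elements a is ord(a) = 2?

φ(19) = 19 − 1 = 18 = 2 · 3^2.
(Z/19Z)^× is cyclic (|G| = 18); a cyclic group of order m has exactly φ(d) elements of each order d | m, and none otherwise.
2 | 18, and φ(2) = 2 − 1 = 1.

1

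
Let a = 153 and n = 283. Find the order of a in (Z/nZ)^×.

282

Since 153 ∈ (Z/283Z)^×, its order divides φ(283) = 283 − 1 = 282 = 2 · 3 · 47.
Divisors of 282: 1, 2, 3, 6, 47, 94, 141, 282.
Check 153^d mod 283 for each divisor in increasing order:
153^1 ≡ 153
153^2 ≡ 203
153^3 ≡ 212
153^6 ≡ 230
153^47 ≡ 239
153^94 ≡ 238
153^141 ≡ 282
153^282 ≡ 1
Hence ord(153) = 282.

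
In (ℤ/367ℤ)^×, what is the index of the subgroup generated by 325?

2

Since 325 ∈ (Z/367Z)^×, its order divides φ(367) = 367 − 1 = 366 = 2 · 3 · 61.
Divisors of 366: 1, 2, 3, 6, 61, 122, 183, 366.
Test each divisor d:
325^1 ≡ 325
325^2 ≡ 296
325^3 ≡ 46
325^6 ≡ 281
325^61 ≡ 83
325^122 ≡ 283
325^183 ≡ 1
Thus |⟨325⟩| = ord(325) = 183.
Index = |(Z/367Z)^×| / |⟨325⟩| = 366 / 183 = 2.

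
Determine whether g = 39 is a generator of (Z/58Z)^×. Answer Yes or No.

Yes

φ(58) = φ(2)·φ(29) = 1·28 = 28 = 2^2 · 7.
It suffices to check that the order of 39 is not a proper divisor of 28: compute 39^(28/q) for q ∈ {2, 7}.
39^14 ≡ 57 (mod 58)  [q = 2: ≢ 1 ✓]
39^4 ≡ 53 (mod 58)  [q = 7: ≢ 1 ✓]
Every test exponent gives a nontrivial residue, hence 39 generates the full group.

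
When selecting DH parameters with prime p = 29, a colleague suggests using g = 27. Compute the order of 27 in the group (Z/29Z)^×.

28

ord(27) | φ(29) = 29 − 1 = 28 = 2^2 · 7.
Divisors of 28: 1, 2, 4, 7, 14, 28.
Test each divisor d:
27^1 ≡ 27 (mod 29)
27^2 ≡ 4 (mod 29)
27^4 ≡ 16 (mod 29)
27^7 ≡ 17 (mod 29)
27^14 ≡ 28 (mod 29)
27^28 ≡ 1 (mod 29) ✓
Hence ord(27) = 28.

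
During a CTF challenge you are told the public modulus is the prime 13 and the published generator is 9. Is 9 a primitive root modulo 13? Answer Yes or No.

No

φ(13) = 13 − 1 = 12 = 2^2 · 3.
9 is a primitive root mod 13 iff 9^(φ(13)/q) ≢ 1 for every prime q | φ(13), i.e. q ∈ {2, 3}.
9^6 ≡ 1 (mod 13)  [q = 2: ≡ 1 ✗]
9^4 ≡ 9 (mod 13)  [q = 3: ≢ 1 ✓]
Since 9^6 ≡ 1, the order of 9 divides 6 < 12, so 9 is not a primitive root.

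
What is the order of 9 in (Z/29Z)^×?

The order of 9 must divide φ(29) = 29 − 1 = 28 = 2^2 · 7.
Divisors of 28: 1, 2, 4, 7, 14, 28.
Evaluate successive powers at the divisors of 28:
9^1 ≡ 9
9^2 ≡ 23
9^4 ≡ 7
9^7 ≡ 28
9^14 ≡ 1
Therefore the multiplicative order of 9 modulo 29 is 14.

14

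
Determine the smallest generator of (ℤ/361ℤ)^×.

2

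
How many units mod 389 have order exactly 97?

96

φ(389) = 389 − 1 = 388 = 2^2 · 97.
(Z/389Z)^× is cyclic (|G| = 388); a cyclic group of order m has exactly φ(d) elements of each order d | m, and none otherwise.
97 | 388, and φ(97) = 97 − 1 = 96.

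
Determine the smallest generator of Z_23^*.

φ(23) = 23 − 1 = 22 = 2 · 11.
Test candidates g = 2, 3, … against the prime factors q ∈ {2, 11} of φ(23): g is a generator iff g^(22/q) ≢ 1 for every such q.
g = 2: 2^11 ≡ 1 — hits 1, so not a primitive root.
g = 3: 3^11 ≡ 1 — hits 1, so not a primitive root.
g = 4: 4^11 ≡ 1 — hits 1, so not a primitive root.
g = 5: 5^11 ≡ 22; 5^2 ≡ 2 — none is 1, so 5 is a primitive root.
So 5 is the smallest generator of (Z/23Z)^×.

5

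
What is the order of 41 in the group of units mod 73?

By Lagrange's theorem, ord_73(41) divides φ(73) = 73 − 1 = 72 = 2^3 · 3^2.
Divisors of 72: 1, 2, 3, 4, 6, 8, 9, 12, 18, 24, 36, 72.
Compute 41^d (mod 73) for the divisors d until we hit 1:
41^1 ≡ 41 (mod 73)
41^2 ≡ 2 (mod 73)
41^3 ≡ 9 (mod 73)
41^4 ≡ 4 (mod 73)
41^6 ≡ 8 (mod 73)
41^8 ≡ 16 (mod 73)
41^9 ≡ 72 (mod 73)
41^12 ≡ 64 (mod 73)
41^18 ≡ 1 (mod 73) ✓
Hence ord(41) = 18.

18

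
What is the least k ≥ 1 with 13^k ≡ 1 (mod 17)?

The order of 13 must divide φ(17) = 17 − 1 = 16 = 2^4.
Divisors of 16: 1, 2, 4, 8, 16.
Compute 13^d (mod 17) for the divisors d until we hit 1:
13^1 ≡ 13 (mod 17)
13^2 ≡ 16 (mod 17)
13^4 ≡ 1 (mod 17) ✓
Therefore the multiplicative order of 13 modulo 17 is 4.

4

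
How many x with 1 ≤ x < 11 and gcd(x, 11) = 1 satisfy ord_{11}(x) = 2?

1

φ(11) = 11 − 1 = 10 = 2 · 5.
Since (Z/11Z)^× is cyclic of order 10, the number of elements of order d is φ(d) when d | 10 and 0 otherwise.
2 | 10, and φ(2) = 2 − 1 = 1.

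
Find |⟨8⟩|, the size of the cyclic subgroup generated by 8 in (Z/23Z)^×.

11

Since 8 ∈ (Z/23Z)^×, its order divides φ(23) = 23 − 1 = 22 = 2 · 11.
Divisors of 22: 1, 2, 11, 22.
Evaluate successive powers at the divisors of 22:
8^1 ≡ 8 (mod 23)
8^2 ≡ 18 (mod 23)
8^11 ≡ 1 (mod 23) ✓
Therefore the multiplicative order of 8 modulo 23 is 11.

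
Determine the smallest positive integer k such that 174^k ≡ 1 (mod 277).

276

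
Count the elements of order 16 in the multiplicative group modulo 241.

8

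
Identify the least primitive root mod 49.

3

φ(49) = φ(7^2) = 7·(7−1) = 42 = 2 · 3 · 7.
Test candidates g = 2, 3, … against the prime factors q ∈ {2, 3, 7} of φ(49): g is a generator iff g^(42/q) ≢ 1 for every such q.
g = 2: 2^21 ≡ 1 — hits 1, so not a primitive root.
g = 3: 3^21 ≡ 48; 3^14 ≡ 30; 3^6 ≡ 43 — none is 1, so 3 is a primitive root.
Hence the least primitive root of 49 is 3.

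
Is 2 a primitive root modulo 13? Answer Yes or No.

φ(13) = 13 − 1 = 12 = 2^2 · 3.
Test 2^(12/q) mod 13 for each prime factor q of 12:
2^6 ≡ 12 (mod 13)  [q = 2: ≢ 1 ✓]
2^4 ≡ 3 (mod 13)  [q = 3: ≢ 1 ✓]
None equal 1, so ord_13(2) = 12: 2 is a primitive root.

Yes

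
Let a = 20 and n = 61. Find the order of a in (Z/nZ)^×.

5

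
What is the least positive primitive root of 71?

7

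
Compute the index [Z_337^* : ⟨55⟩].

12

By Lagrange's theorem, ord_337(55) divides φ(337) = 337 − 1 = 336 = 2^4 · 3 · 7.
Divisors of 336: 1, 2, 3, 4, 6, 7, 8, 12, 14, 16, 21, 24, 28, 42, 48, 56, 84, 112, 168, 336.
Compute 55^d (mod 337) for the divisors d until we hit 1:
55^1 ≡ 55 (mod 337)
55^2 ≡ 329 (mod 337)
55^3 ≡ 234 (mod 337)
55^4 ≡ 64 (mod 337)
55^6 ≡ 162 (mod 337)
55^7 ≡ 148 (mod 337)
55^8 ≡ 52 (mod 337)
55^12 ≡ 295 (mod 337)
55^14 ≡ 336 (mod 337)
55^16 ≡ 8 (mod 337)
55^21 ≡ 189 (mod 337)
55^24 ≡ 79 (mod 337)
55^28 ≡ 1 (mod 337) ✓
The order of 55 is 28, so the subgroup it generates has 28 elements.
[(Z/337Z)^× : ⟨55⟩] = 336/28 = 12.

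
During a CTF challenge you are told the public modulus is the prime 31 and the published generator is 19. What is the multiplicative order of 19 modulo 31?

15

By Lagrange's theorem, ord_31(19) divides φ(31) = 31 − 1 = 30 = 2 · 3 · 5.
Divisors of 30: 1, 2, 3, 5, 6, 10, 15, 30.
Check 19^d mod 31 for each divisor in increasing order:
19^1 ≡ 19 (mod 31)
19^2 ≡ 20 (mod 31)
19^3 ≡ 8 (mod 31)
19^5 ≡ 5 (mod 31)
19^6 ≡ 2 (mod 31)
19^10 ≡ 25 (mod 31)
19^15 ≡ 1 (mod 31) ✓
So ord_31(19) = 15.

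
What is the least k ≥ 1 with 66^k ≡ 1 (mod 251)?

125

By Lagrange's theorem, ord_251(66) divides φ(251) = 251 − 1 = 250 = 2 · 5^3.
Divisors of 250: 1, 2, 5, 10, 25, 50, 125, 250.
Check 66^d mod 251 for each divisor in increasing order:
66^1 ≡ 66
66^2 ≡ 89
66^5 ≡ 204
66^10 ≡ 201
66^25 ≡ 219
66^50 ≡ 20
66^125 ≡ 1
The smallest such exponent is 125, so the order of 66 is 125.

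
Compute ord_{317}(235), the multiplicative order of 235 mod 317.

ord(235) | φ(317) = 317 − 1 = 316 = 2^2 · 79.
Divisors of 316: 1, 2, 4, 79, 158, 316.
Test each divisor d:
235^1 ≡ 235 (mod 317)
235^2 ≡ 67 (mod 317)
235^4 ≡ 51 (mod 317)
235^79 ≡ 1 (mod 317) ✓
So ord_317(235) = 79.

79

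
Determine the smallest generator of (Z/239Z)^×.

φ(239) = 239 − 1 = 238 = 2 · 7 · 17.
Test candidates g = 2, 3, … against the prime factors q ∈ {2, 7, 17} of φ(239): g is a generator iff g^(238/q) ≢ 1 for every such q.
g = 2: 2^119 ≡ 1 — hits 1, so not a primitive root.
g = 3: 3^119 ≡ 1 — hits 1, so not a primitive root.
g = 4: 4^119 ≡ 1 — hits 1, so not a primitive root.
g = 5: 5^119 ≡ 1 — hits 1, so not a primitive root.
g = 6: 6^119 ≡ 1 — hits 1, so not a primitive root.
g = 7: 7^119 ≡ 238; 7^34 ≡ 24; 7^14 ≡ 211 — none is 1, so 7 is a primitive root.
The smallest primitive root modulo 239 is 7.

7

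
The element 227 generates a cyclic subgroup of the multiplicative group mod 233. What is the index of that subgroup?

1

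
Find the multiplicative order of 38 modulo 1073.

14

Since 38 ∈ (Z/1073Z)^×, its order divides φ(1073) = φ(29·37) = (29−1)·(37−1) = 28·36 = 1008 = 2^4 · 3^2 · 7.
Divisors of 1008: 1, 2, 3, 4, 6, 7, 8, 9, 12, 14, 16, 18, 21, 24, 28, 36, 42, 48, 56, 63, 72, 84, 112, 126, 144, 168, 252, 336, 504, 1008.
Test each divisor d:
38^1 ≡ 38 (mod 1073)
38^2 ≡ 371 (mod 1073)
38^3 ≡ 149 (mod 1073)
38^4 ≡ 297 (mod 1073)
38^6 ≡ 741 (mod 1073)
38^7 ≡ 260 (mod 1073)
38^8 ≡ 223 (mod 1073)
38^9 ≡ 963 (mod 1073)
38^12 ≡ 778 (mod 1073)
38^14 ≡ 1 (mod 1073) ✓
Therefore the multiplicative order of 38 modulo 1073 is 14.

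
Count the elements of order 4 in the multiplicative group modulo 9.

φ(9) = φ(3^2) = 3·(3−1) = 6 = 2 · 3.
Since (Z/9Z)^× is cyclic of order 6, the number of elements of order d is φ(d) when d | 6 and 0 otherwise.
Here 6 is not a multiple of 4, so there are no elements of order 4.

0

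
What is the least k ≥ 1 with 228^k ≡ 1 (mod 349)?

29

Since 228 ∈ (Z/349Z)^×, its order divides φ(349) = 349 − 1 = 348 = 2^2 · 3 · 29.
Divisors of 348: 1, 2, 3, 4, 6, 12, 29, 58, 87, 116, 174, 348.
Evaluate successive powers at the divisors of 348:
228^1 ≡ 228 (mod 349)
228^2 ≡ 332 (mod 349)
228^3 ≡ 312 (mod 349)
228^4 ≡ 289 (mod 349)
228^6 ≡ 322 (mod 349)
228^12 ≡ 31 (mod 349)
228^29 ≡ 1 (mod 349) ✓
So ord_349(228) = 29.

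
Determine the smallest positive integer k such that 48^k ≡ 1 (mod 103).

By Lagrange's theorem, ord_103(48) divides φ(103) = 103 − 1 = 102 = 2 · 3 · 17.
Divisors of 102: 1, 2, 3, 6, 17, 34, 51, 102.
Compute 48^d (mod 103) for the divisors d until we hit 1:
48^1 ≡ 48
48^2 ≡ 38
48^3 ≡ 73
48^6 ≡ 76
48^17 ≡ 47
48^34 ≡ 46
48^51 ≡ 102
48^102 ≡ 1
So ord_103(48) = 102.

102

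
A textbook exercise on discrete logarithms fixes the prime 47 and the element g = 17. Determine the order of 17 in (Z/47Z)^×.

The order of 17 must divide φ(47) = 47 − 1 = 46 = 2 · 23.
Divisors of 46: 1, 2, 23, 46.
Check 17^d mod 47 for each divisor in increasing order:
17^1 ≡ 17 (mod 47)
17^2 ≡ 7 (mod 47)
17^23 ≡ 1 (mod 47) ✓
Therefore the multiplicative order of 17 modulo 47 is 23.

23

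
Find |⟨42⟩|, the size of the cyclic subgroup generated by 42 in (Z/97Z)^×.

32

The order of 42 must divide φ(97) = 97 − 1 = 96 = 2^5 · 3.
Divisors of 96: 1, 2, 3, 4, 6, 8, 12, 16, 24, 32, 48, 96.
Check 42^d mod 97 for each divisor in increasing order:
42^1 ≡ 42
42^2 ≡ 18
42^3 ≡ 77
42^4 ≡ 33
42^6 ≡ 12
42^8 ≡ 22
42^12 ≡ 47
42^16 ≡ 96
42^24 ≡ 75
42^32 ≡ 1
Hence ord(42) = 32.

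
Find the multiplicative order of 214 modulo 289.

16

Since 214 ∈ (Z/289Z)^×, its order divides φ(289) = φ(17^2) = 17·(17−1) = 272 = 2^4 · 17.
Divisors of 272: 1, 2, 4, 8, 16, 17, 34, 68, 136, 272.
Evaluate successive powers at the divisors of 272:
214^1 ≡ 214 (mod 289)
214^2 ≡ 134 (mod 289)
214^4 ≡ 38 (mod 289)
214^8 ≡ 288 (mod 289)
214^16 ≡ 1 (mod 289) ✓
Therefore the multiplicative order of 214 modulo 289 is 16.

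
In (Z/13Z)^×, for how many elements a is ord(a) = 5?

φ(13) = 13 − 1 = 12 = 2^2 · 3.
(Z/13Z)^× is cyclic (|G| = 12); a cyclic group of order m has exactly φ(d) elements of each order d | m, and none otherwise.
Since 5 ∤ 12, the count is 0.

0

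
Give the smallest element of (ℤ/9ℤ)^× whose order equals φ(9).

2

φ(9) = φ(3^2) = 3·(3−1) = 6 = 2 · 3.
Test candidates g = 2, 3, … against the prime factors q ∈ {2, 3} of φ(9): g is a generator iff g^(6/q) ≢ 1 for every such q.
g = 2: 2^3 ≡ 8; 2^2 ≡ 4 — none is 1, so 2 is a primitive root.
The smallest primitive root modulo 9 is 2.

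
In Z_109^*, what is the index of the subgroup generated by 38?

12

Since 38 ∈ (Z/109Z)^×, its order divides φ(109) = 109 − 1 = 108 = 2^2 · 3^3.
Divisors of 108: 1, 2, 3, 4, 6, 9, 12, 18, 27, 36, 54, 108.
Test each divisor d:
38^1 ≡ 38 (mod 109)
38^2 ≡ 27 (mod 109)
38^3 ≡ 45 (mod 109)
38^4 ≡ 75 (mod 109)
38^6 ≡ 63 (mod 109)
38^9 ≡ 1 (mod 109) ✓
Thus |⟨38⟩| = ord(38) = 9.
Index = |(Z/109Z)^×| / |⟨38⟩| = 108 / 9 = 12.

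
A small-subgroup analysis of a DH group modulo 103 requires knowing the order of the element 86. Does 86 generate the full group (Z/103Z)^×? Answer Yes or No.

Yes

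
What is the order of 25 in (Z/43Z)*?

21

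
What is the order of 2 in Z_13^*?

12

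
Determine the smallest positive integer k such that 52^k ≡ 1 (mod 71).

ord(52) | φ(71) = 71 − 1 = 70 = 2 · 5 · 7.
Divisors of 70: 1, 2, 5, 7, 10, 14, 35, 70.
Check 52^d mod 71 for each divisor in increasing order:
52^1 ≡ 52 (mod 71)
52^2 ≡ 6 (mod 71)
52^5 ≡ 26 (mod 71)
52^7 ≡ 14 (mod 71)
52^10 ≡ 37 (mod 71)
52^14 ≡ 54 (mod 71)
52^35 ≡ 70 (mod 71)
52^70 ≡ 1 (mod 71) ✓
Hence ord(52) = 70.

70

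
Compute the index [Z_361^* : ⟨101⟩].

ord(101) | φ(361) = φ(19^2) = 19·(19−1) = 342 = 2 · 3^2 · 19.
Divisors of 342: 1, 2, 3, 6, 9, 18, 19, 38, 57, 114, 171, 342.
Check 101^d mod 361 for each divisor in increasing order:
101^1 ≡ 101
101^2 ≡ 93
101^3 ≡ 7
101^6 ≡ 49
101^9 ≡ 343
101^18 ≡ 324
101^19 ≡ 234
101^38 ≡ 245
101^57 ≡ 292
101^114 ≡ 68
101^171 ≡ 1
The order of 101 is 171, so the subgroup it generates has 171 elements.
Index = |(Z/361Z)^×| / |⟨101⟩| = 342 / 171 = 2.

2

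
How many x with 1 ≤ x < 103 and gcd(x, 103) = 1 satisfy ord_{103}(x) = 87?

φ(103) = 103 − 1 = 102 = 2 · 3 · 17.
Since (Z/103Z)^× is cyclic of order 102, the number of elements of order d is φ(d) when d | 102 and 0 otherwise.
87 does not divide 102, so no element of (Z/103Z)^× has order 87.

0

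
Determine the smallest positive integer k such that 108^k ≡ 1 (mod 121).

55

ord(108) | φ(121) = φ(11^2) = 11·(11−1) = 110 = 2 · 5 · 11.
Divisors of 110: 1, 2, 5, 10, 11, 22, 55, 110.
Check 108^d mod 121 for each divisor in increasing order:
108^1 ≡ 108
108^2 ≡ 48
108^5 ≡ 56
108^10 ≡ 111
108^11 ≡ 9
108^22 ≡ 81
108^55 ≡ 1
So ord_121(108) = 55.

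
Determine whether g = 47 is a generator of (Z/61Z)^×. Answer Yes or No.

No

φ(61) = 61 − 1 = 60 = 2^2 · 3 · 5.
47 is a primitive root mod 61 iff 47^(φ(61)/q) ≢ 1 for every prime q | φ(61), i.e. q ∈ {2, 3, 5}.
47^30 ≡ 1 (mod 61)  [q = 2: ≡ 1 ✗]
47^20 ≡ 13 (mod 61)  [q = 3: ≢ 1 ✓]
47^12 ≡ 1 (mod 61)  [q = 5: ≡ 1 ✗]
47^30 ≡ 1 shows ord(47) | 30, strictly less than φ(61); not a primitive root.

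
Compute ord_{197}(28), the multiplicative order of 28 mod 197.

By Lagrange's theorem, ord_197(28) divides φ(197) = 197 − 1 = 196 = 2^2 · 7^2.
Divisors of 196: 1, 2, 4, 7, 14, 28, 49, 98, 196.
Evaluate successive powers at the divisors of 196:
28^1 ≡ 28 (mod 197)
28^2 ≡ 193 (mod 197)
28^4 ≡ 16 (mod 197)
28^7 ≡ 178 (mod 197)
28^14 ≡ 164 (mod 197)
28^28 ≡ 104 (mod 197)
28^49 ≡ 1 (mod 197) ✓
So ord_197(28) = 49.

49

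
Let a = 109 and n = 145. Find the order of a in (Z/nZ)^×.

By Lagrange's theorem, ord_145(109) divides φ(145) = φ(5·29) = (5−1)·(29−1) = 4·28 = 112 = 2^4 · 7.
Divisors of 112: 1, 2, 4, 7, 8, 14, 16, 28, 56, 112.
Test each divisor d:
109^1 ≡ 109 (mod 145)
109^2 ≡ 136 (mod 145)
109^4 ≡ 81 (mod 145)
109^7 ≡ 144 (mod 145)
109^8 ≡ 36 (mod 145)
109^14 ≡ 1 (mod 145) ✓
Hence ord(109) = 14.

14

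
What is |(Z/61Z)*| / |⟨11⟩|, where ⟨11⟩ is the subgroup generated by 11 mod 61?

The order of 11 must divide φ(61) = 61 − 1 = 60 = 2^2 · 3 · 5.
Divisors of 60: 1, 2, 3, 4, 5, 6, 10, 12, 15, 20, 30, 60.
Check 11^d mod 61 for each divisor in increasing order:
11^1 ≡ 11 (mod 61)
11^2 ≡ 60 (mod 61)
11^3 ≡ 50 (mod 61)
11^4 ≡ 1 (mod 61) ✓
Thus |⟨11⟩| = ord(11) = 4.
[(Z/61Z)^× : ⟨11⟩] = 60/4 = 15.

15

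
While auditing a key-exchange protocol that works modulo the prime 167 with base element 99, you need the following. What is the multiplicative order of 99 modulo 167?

83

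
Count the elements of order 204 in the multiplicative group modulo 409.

64

φ(409) = 409 − 1 = 408 = 2^3 · 3 · 17.
In a cyclic group of order 408, there are φ(d) elements of order d for each divisor d of 408, and zero for non-divisors.
204 = 2^2 · 3 · 17 divides 408, and φ(204) = 64.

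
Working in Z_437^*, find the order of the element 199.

198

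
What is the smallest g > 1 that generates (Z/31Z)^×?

φ(31) = 31 − 1 = 30 = 2 · 3 · 5.
g is a primitive root iff g^(30/q) ≢ 1 (mod 31) for each prime q ∈ {2, 3, 5}.
g = 2: 2^15 ≡ 1 — hits 1, so not a primitive root.
g = 3: 3^15 ≡ 30; 3^10 ≡ 25; 3^6 ≡ 16 — none is 1, so 3 is a primitive root.
So 3 is the smallest generator of (Z/31Z)^×.

3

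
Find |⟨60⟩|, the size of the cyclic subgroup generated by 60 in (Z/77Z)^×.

ord(60) | φ(77) = φ(7·11) = (7−1)·(11−1) = 6·10 = 60 = 2^2 · 3 · 5.
Divisors of 60: 1, 2, 3, 4, 5, 6, 10, 12, 15, 20, 30, 60.
Compute 60^d (mod 77) for the divisors d until we hit 1:
60^1 ≡ 60 (mod 77)
60^2 ≡ 58 (mod 77)
60^3 ≡ 15 (mod 77)
60^4 ≡ 53 (mod 77)
60^5 ≡ 23 (mod 77)
60^6 ≡ 71 (mod 77)
60^10 ≡ 67 (mod 77)
60^12 ≡ 36 (mod 77)
60^15 ≡ 1 (mod 77) ✓
So ord_77(60) = 15.

15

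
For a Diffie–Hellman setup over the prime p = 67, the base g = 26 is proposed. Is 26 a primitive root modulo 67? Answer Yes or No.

No

φ(67) = 67 − 1 = 66 = 2 · 3 · 11.
An element g generates (Z/67Z)^× iff g^(66/q) ≢ 1 (mod 67) for each prime q ∈ {2, 3, 11}.
26^33 ≡ 1 (mod 67)  [q = 2: ≡ 1 ✗]
26^22 ≡ 29 (mod 67)  [q = 3: ≢ 1 ✓]
26^6 ≡ 15 (mod 67)  [q = 11: ≢ 1 ✓]
Since 26^33 ≡ 1, the order of 26 divides 33 < 66, so 26 is not a primitive root.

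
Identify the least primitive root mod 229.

6

φ(229) = 229 − 1 = 228 = 2^2 · 3 · 19.
Test candidates g = 2, 3, … against the prime factors q ∈ {2, 3, 19} of φ(229): g is a generator iff g^(228/q) ≢ 1 for every such q.
g = 2: 2^114 ≡ 228; 2^76 ≡ 1 — hits 1, so not a primitive root.
g = 3: 3^114 ≡ 1 — hits 1, so not a primitive root.
g = 4: 4^114 ≡ 1 — hits 1, so not a primitive root.
g = 5: 5^114 ≡ 1 — hits 1, so not a primitive root.
g = 6: 6^114 ≡ 228; 6^76 ≡ 134; 6^12 ≡ 165 — none is 1, so 6 is a primitive root.
The smallest primitive root modulo 229 is 6.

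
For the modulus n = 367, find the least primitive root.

φ(367) = 367 − 1 = 366 = 2 · 3 · 61.
Test candidates g = 2, 3, … against the prime factors q ∈ {2, 3, 61} of φ(367): g is a generator iff g^(366/q) ≢ 1 for every such q.
g = 2: 2^183 ≡ 1 — hits 1, so not a primitive root.
g = 3: 3^183 ≡ 366; 3^122 ≡ 1 — hits 1, so not a primitive root.
g = 4: 4^183 ≡ 1 — hits 1, so not a primitive root.
g = 5: 5^183 ≡ 366; 5^122 ≡ 1 — hits 1, so not a primitive root.
g = 6: 6^183 ≡ 366; 6^122 ≡ 283; 6^6 ≡ 47 — none is 1, so 6 is a primitive root.
So 6 is the smallest generator of (Z/367Z)^×.

6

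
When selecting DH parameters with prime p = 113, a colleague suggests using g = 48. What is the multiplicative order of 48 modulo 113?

By Lagrange's theorem, ord_113(48) divides φ(113) = 113 − 1 = 112 = 2^4 · 7.
Divisors of 112: 1, 2, 4, 7, 8, 14, 16, 28, 56, 112.
Check 48^d mod 113 for each divisor in increasing order:
48^1 ≡ 48 (mod 113)
48^2 ≡ 44 (mod 113)
48^4 ≡ 15 (mod 113)
48^7 ≡ 40 (mod 113)
48^8 ≡ 112 (mod 113)
48^14 ≡ 18 (mod 113)
48^16 ≡ 1 (mod 113) ✓
Therefore the multiplicative order of 48 modulo 113 is 16.

16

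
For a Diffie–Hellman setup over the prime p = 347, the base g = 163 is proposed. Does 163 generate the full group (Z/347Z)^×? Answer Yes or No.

Yes

φ(347) = 347 − 1 = 346 = 2 · 173.
163 is a primitive root mod 347 iff 163^(φ(347)/q) ≢ 1 for every prime q | φ(347), i.e. q ∈ {2, 173}.
163^173 ≡ 346 (mod 347)  [q = 2: ≢ 1 ✓]
163^2 ≡ 197 (mod 347)  [q = 173: ≢ 1 ✓]
All checks pass, so 163 has order 346 and is a primitive root modulo 347.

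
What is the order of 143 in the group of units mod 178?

ord(143) | φ(178) = φ(2)·φ(89) = 1·88 = 88 = 2^3 · 11.
Divisors of 88: 1, 2, 4, 8, 11, 22, 44, 88.
Check 143^d mod 178 for each divisor in increasing order:
143^1 ≡ 143
143^2 ≡ 157
143^4 ≡ 85
143^8 ≡ 105
143^11 ≡ 101
143^22 ≡ 55
143^44 ≡ 177
143^88 ≡ 1
Therefore the multiplicative order of 143 modulo 178 is 88.

88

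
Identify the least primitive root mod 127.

3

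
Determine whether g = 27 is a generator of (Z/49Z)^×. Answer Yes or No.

No

φ(49) = φ(7^2) = 7·(7−1) = 42 = 2 · 3 · 7.
An element g generates (Z/49Z)^× iff g^(42/q) ≢ 1 (mod 49) for each prime q ∈ {2, 3, 7}.
27^21 ≡ 48 (mod 49)  [q = 2: ≢ 1 ✓]
27^14 ≡ 1 (mod 49)  [q = 3: ≡ 1 ✗]
27^6 ≡ 29 (mod 49)  [q = 7: ≢ 1 ✓]
Since 27^14 ≡ 1, the order of 27 divides 14 < 42, so 27 is not a primitive root.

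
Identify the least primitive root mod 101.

φ(101) = 101 − 1 = 100 = 2^2 · 5^2.
g is a primitive root iff g^(100/q) ≢ 1 (mod 101) for each prime q ∈ {2, 5}.
g = 2: 2^50 ≡ 100; 2^20 ≡ 95 — none is 1, so 2 is a primitive root.
So 2 is the smallest generator of (Z/101Z)^×.

2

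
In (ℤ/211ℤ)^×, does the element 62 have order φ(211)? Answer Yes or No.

φ(211) = 211 − 1 = 210 = 2 · 3 · 5 · 7.
Test 62^(210/q) mod 211 for each prime factor q of 210:
62^105 ≡ 1 (mod 211)  [q = 2: ≡ 1 ✗]
62^70 ≡ 14 (mod 211)  [q = 3: ≢ 1 ✓]
62^42 ≡ 107 (mod 211)  [q = 5: ≢ 1 ✓]
62^30 ≡ 148 (mod 211)  [q = 7: ≢ 1 ✓]
The check at q = 2 fails, so 62 generates a proper subgroup.

No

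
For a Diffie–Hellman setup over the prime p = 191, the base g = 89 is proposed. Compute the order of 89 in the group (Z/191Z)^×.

190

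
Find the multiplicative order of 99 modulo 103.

By Lagrange's theorem, ord_103(99) divides φ(103) = 103 − 1 = 102 = 2 · 3 · 17.
Divisors of 102: 1, 2, 3, 6, 17, 34, 51, 102.
Test each divisor d:
99^1 ≡ 99
99^2 ≡ 16
99^3 ≡ 39
99^6 ≡ 79
99^17 ≡ 57
99^34 ≡ 56
99^51 ≡ 102
99^102 ≡ 1
Hence ord(99) = 102.

102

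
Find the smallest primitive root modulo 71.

φ(71) = 71 − 1 = 70 = 2 · 5 · 7.
Test candidates g = 2, 3, … against the prime factors q ∈ {2, 5, 7} of φ(71): g is a generator iff g^(70/q) ≢ 1 for every such q.
g = 2: 2^35 ≡ 1 — hits 1, so not a primitive root.
g = 3: 3^35 ≡ 1 — hits 1, so not a primitive root.
g = 4: 4^35 ≡ 1 — hits 1, so not a primitive root.
g = 5: 5^35 ≡ 1 — hits 1, so not a primitive root.
g = 6: 6^35 ≡ 1 — hits 1, so not a primitive root.
g = 7: 7^35 ≡ 70; 7^14 ≡ 54; 7^10 ≡ 45 — none is 1, so 7 is a primitive root.
So 7 is the smallest generator of (Z/71Z)^×.

7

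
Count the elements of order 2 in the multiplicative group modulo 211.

φ(211) = 211 − 1 = 210 = 2 · 3 · 5 · 7.
In a cyclic group of order 210, there are φ(d) elements of order d for each divisor d of 210, and zero for non-divisors.
2 | 210, and φ(2) = 2 − 1 = 1.

1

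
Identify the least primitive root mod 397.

5

φ(397) = 397 − 1 = 396 = 2^2 · 3^2 · 11.
g is a primitive root iff g^(396/q) ≢ 1 (mod 397) for each prime q ∈ {2, 3, 11}.
g = 2: 2^198 ≡ 396; 2^132 ≡ 1 — hits 1, so not a primitive root.
g = 3: 3^198 ≡ 1 — hits 1, so not a primitive root.
g = 4: 4^198 ≡ 1 — hits 1, so not a primitive root.
g = 5: 5^198 ≡ 396; 5^132 ≡ 362; 5^36 ≡ 290 — none is 1, so 5 is a primitive root.
The smallest primitive root modulo 397 is 5.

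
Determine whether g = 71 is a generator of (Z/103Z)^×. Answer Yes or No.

φ(103) = 103 − 1 = 102 = 2 · 3 · 17.
71 is a primitive root mod 103 iff 71^(φ(103)/q) ≢ 1 for every prime q | φ(103), i.e. q ∈ {2, 3, 17}.
71^51 ≡ 102 (mod 103)  [q = 2: ≢ 1 ✓]
71^34 ≡ 56 (mod 103)  [q = 3: ≢ 1 ✓]
71^6 ≡ 93 (mod 103)  [q = 17: ≢ 1 ✓]
None equal 1, so ord_103(71) = 102: 71 is a primitive root.

Yes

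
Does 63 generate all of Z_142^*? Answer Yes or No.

Yes

φ(142) = φ(2)·φ(71) = 1·70 = 70 = 2 · 5 · 7.
Test 63^(70/q) mod 142 for each prime factor q of 70:
63^35 ≡ 141 (mod 142)  [q = 2: ≢ 1 ✓]
63^14 ≡ 57 (mod 142)  [q = 5: ≢ 1 ✓]
63^10 ≡ 91 (mod 142)  [q = 7: ≢ 1 ✓]
All checks pass, so 63 has order 70 and is a primitive root modulo 142.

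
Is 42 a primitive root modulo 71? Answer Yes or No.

φ(71) = 71 − 1 = 70 = 2 · 5 · 7.
It suffices to check that the order of 42 is not a proper divisor of 70: compute 42^(70/q) for q ∈ {2, 5, 7}.
42^35 ≡ 70 (mod 71)  [q = 2: ≢ 1 ✓]
42^14 ≡ 57 (mod 71)  [q = 5: ≢ 1 ✓]
42^10 ≡ 48 (mod 71)  [q = 7: ≢ 1 ✓]
Every test exponent gives a nontrivial residue, hence 42 generates the full group.

Yes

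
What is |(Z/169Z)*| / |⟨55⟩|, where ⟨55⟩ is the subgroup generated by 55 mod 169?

4

Since 55 ∈ (Z/169Z)^×, its order divides φ(169) = φ(13^2) = 13·(13−1) = 156 = 2^2 · 3 · 13.
Divisors of 156: 1, 2, 3, 4, 6, 12, 13, 26, 39, 52, 78, 156.
Evaluate successive powers at the divisors of 156:
55^1 ≡ 55 (mod 169)
55^2 ≡ 152 (mod 169)
55^3 ≡ 79 (mod 169)
55^4 ≡ 120 (mod 169)
55^6 ≡ 157 (mod 169)
55^12 ≡ 144 (mod 169)
55^13 ≡ 146 (mod 169)
55^26 ≡ 22 (mod 169)
55^39 ≡ 1 (mod 169) ✓
The order of 55 is 39, so the subgroup it generates has 39 elements.
The index is φ(169) / ord(55) = 156 / 39 = 4.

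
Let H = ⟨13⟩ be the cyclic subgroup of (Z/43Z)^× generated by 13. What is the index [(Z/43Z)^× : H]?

2

ord(13) | φ(43) = 43 − 1 = 42 = 2 · 3 · 7.
Divisors of 42: 1, 2, 3, 6, 7, 14, 21, 42.
Evaluate successive powers at the divisors of 42:
13^1 ≡ 13 (mod 43)
13^2 ≡ 40 (mod 43)
13^3 ≡ 4 (mod 43)
13^6 ≡ 16 (mod 43)
13^7 ≡ 36 (mod 43)
13^14 ≡ 6 (mod 43)
13^21 ≡ 1 (mod 43) ✓
So ord_43(13) = 21, hence |⟨13⟩| = 21.
The index is φ(43) / ord(13) = 42 / 21 = 2.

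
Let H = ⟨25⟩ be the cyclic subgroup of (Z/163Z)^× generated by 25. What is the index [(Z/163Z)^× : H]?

6

Since 25 ∈ (Z/163Z)^×, its order divides φ(163) = 163 − 1 = 162 = 2 · 3^4.
Divisors of 162: 1, 2, 3, 6, 9, 18, 27, 54, 81, 162.
Evaluate successive powers at the divisors of 162:
25^1 ≡ 25 (mod 163)
25^2 ≡ 136 (mod 163)
25^3 ≡ 140 (mod 163)
25^6 ≡ 40 (mod 163)
25^9 ≡ 58 (mod 163)
25^18 ≡ 104 (mod 163)
25^27 ≡ 1 (mod 163) ✓
The order of 25 is 27, so the subgroup it generates has 27 elements.
[(Z/163Z)^× : ⟨25⟩] = 162/27 = 6.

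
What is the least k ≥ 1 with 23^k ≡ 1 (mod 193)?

By Lagrange's theorem, ord_193(23) divides φ(193) = 193 − 1 = 192 = 2^6 · 3.
Divisors of 192: 1, 2, 3, 4, 6, 8, 12, 16, 24, 32, 48, 64, 96, 192.
Check 23^d mod 193 for each divisor in increasing order:
23^1 ≡ 23
23^2 ≡ 143
23^3 ≡ 8
23^4 ≡ 184
23^6 ≡ 64
23^8 ≡ 81
23^12 ≡ 43
23^16 ≡ 192
23^24 ≡ 112
23^32 ≡ 1
The smallest such exponent is 32, so the order of 23 is 32.

32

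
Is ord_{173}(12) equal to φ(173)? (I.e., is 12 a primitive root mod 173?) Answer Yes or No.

Yes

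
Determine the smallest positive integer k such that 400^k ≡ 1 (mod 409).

ord(400) | φ(409) = 409 − 1 = 408 = 2^3 · 3 · 17.
Divisors of 408: 1, 2, 3, 4, 6, 8, 12, 17, 24, 34, 51, 68, 102, 136, 204, 408.
Test each divisor d:
400^1 ≡ 400 (mod 409)
400^2 ≡ 81 (mod 409)
400^3 ≡ 89 (mod 409)
400^4 ≡ 17 (mod 409)
400^6 ≡ 150 (mod 409)
400^8 ≡ 289 (mod 409)
400^12 ≡ 5 (mod 409)
400^17 ≡ 53 (mod 409)
400^24 ≡ 25 (mod 409)
400^34 ≡ 355 (mod 409)
400^51 ≡ 1 (mod 409) ✓
Hence ord(400) = 51.

51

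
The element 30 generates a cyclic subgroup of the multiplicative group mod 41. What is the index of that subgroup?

1

ord(30) | φ(41) = 41 − 1 = 40 = 2^3 · 5.
Divisors of 40: 1, 2, 4, 5, 8, 10, 20, 40.
Evaluate successive powers at the divisors of 40:
30^1 ≡ 30 (mod 41)
30^2 ≡ 39 (mod 41)
30^4 ≡ 4 (mod 41)
30^5 ≡ 38 (mod 41)
30^8 ≡ 16 (mod 41)
30^10 ≡ 9 (mod 41)
30^20 ≡ 40 (mod 41)
30^40 ≡ 1 (mod 41) ✓
So ord_41(30) = 40, hence |⟨30⟩| = 40.
Index = |(Z/41Z)^×| / |⟨30⟩| = 40 / 40 = 1.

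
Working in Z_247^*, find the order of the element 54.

By Lagrange's theorem, ord_247(54) divides φ(247) = φ(13·19) = (13−1)·(19−1) = 12·18 = 216 = 2^3 · 3^3.
Divisors of 216: 1, 2, 3, 4, 6, 8, 9, 12, 18, 24, 27, 36, 54, 72, 108, 216.
Check 54^d mod 247 for each divisor in increasing order:
54^1 ≡ 54 (mod 247)
54^2 ≡ 199 (mod 247)
54^3 ≡ 125 (mod 247)
54^4 ≡ 81 (mod 247)
54^6 ≡ 64 (mod 247)
54^8 ≡ 139 (mod 247)
54^9 ≡ 96 (mod 247)
54^12 ≡ 144 (mod 247)
54^18 ≡ 77 (mod 247)
54^24 ≡ 235 (mod 247)
54^27 ≡ 229 (mod 247)
54^36 ≡ 1 (mod 247) ✓
The smallest such exponent is 36, so the order of 54 is 36.

36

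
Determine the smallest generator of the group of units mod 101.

2

φ(101) = 101 − 1 = 100 = 2^2 · 5^2.
g is a primitive root iff g^(100/q) ≢ 1 (mod 101) for each prime q ∈ {2, 5}.
g = 2: 2^50 ≡ 100; 2^20 ≡ 95 — none is 1, so 2 is a primitive root.
Hence the least primitive root of 101 is 2.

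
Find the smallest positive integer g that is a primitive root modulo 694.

φ(694) = φ(2)·φ(347) = 1·346 = 346 = 2 · 173.
Test candidates g = 2, 3, … against the prime factors q ∈ {2, 173} of φ(694): g is a generator iff g^(346/q) ≢ 1 for every such q.
g = 2: gcd(2, 694) = 2 > 1, not a unit — skip.
g = 3: 3^173 ≡ 1 — hits 1, so not a primitive root.
g = 4: gcd(4, 694) = 2 > 1, not a unit — skip.
g = 5: 5^173 ≡ 693; 5^2 ≡ 25 — none is 1, so 5 is a primitive root.
So 5 is the smallest generator of (Z/694Z)^×.

5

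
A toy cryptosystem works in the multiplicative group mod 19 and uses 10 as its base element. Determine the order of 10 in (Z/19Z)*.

By Lagrange's theorem, ord_19(10) divides φ(19) = 19 − 1 = 18 = 2 · 3^2.
Divisors of 18: 1, 2, 3, 6, 9, 18.
Check 10^d mod 19 for each divisor in increasing order:
10^1 ≡ 10
10^2 ≡ 5
10^3 ≡ 12
10^6 ≡ 11
10^9 ≡ 18
10^18 ≡ 1
The smallest such exponent is 18, so the order of 10 is 18.

18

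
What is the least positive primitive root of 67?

2

φ(67) = 67 − 1 = 66 = 2 · 3 · 11.
g is a primitive root iff g^(66/q) ≢ 1 (mod 67) for each prime q ∈ {2, 3, 11}.
g = 2: 2^33 ≡ 66; 2^22 ≡ 37; 2^6 ≡ 64 — none is 1, so 2 is a primitive root.
So 2 is the smallest generator of (Z/67Z)^×.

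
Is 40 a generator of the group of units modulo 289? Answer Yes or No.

No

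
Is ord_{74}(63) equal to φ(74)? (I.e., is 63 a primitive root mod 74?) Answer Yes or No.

φ(74) = φ(2)·φ(37) = 1·36 = 36 = 2^2 · 3^2.
It suffices to check that the order of 63 is not a proper divisor of 36: compute 63^(36/q) for q ∈ {2, 3}.
63^18 ≡ 1 (mod 74)  [q = 2: ≡ 1 ✗]
63^12 ≡ 1 (mod 74)  [q = 3: ≡ 1 ✗]
Since 63^18 ≡ 1, the order of 63 divides 18 < 36, so 63 is not a primitive root.

No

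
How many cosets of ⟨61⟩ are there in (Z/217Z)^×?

ord(61) | φ(217) = φ(7·31) = (7−1)·(31−1) = 6·30 = 180 = 2^2 · 3^2 · 5.
Divisors of 180: 1, 2, 3, 4, 5, 6, 9, 10, 12, 15, 18, 20, 30, 36, 45, 60, 90, 180.
Evaluate successive powers at the divisors of 180:
61^1 ≡ 61
61^2 ≡ 32
61^3 ≡ 216
61^4 ≡ 156
61^5 ≡ 185
61^6 ≡ 1
Thus |⟨61⟩| = ord(61) = 6.
[(Z/217Z)^× : ⟨61⟩] = 180/6 = 30.

30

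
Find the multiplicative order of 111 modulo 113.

28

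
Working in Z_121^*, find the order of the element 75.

55

Since 75 ∈ (Z/121Z)^×, its order divides φ(121) = φ(11^2) = 11·(11−1) = 110 = 2 · 5 · 11.
Divisors of 110: 1, 2, 5, 10, 11, 22, 55, 110.
Evaluate successive powers at the divisors of 110:
75^1 ≡ 75 (mod 121)
75^2 ≡ 59 (mod 121)
75^5 ≡ 78 (mod 121)
75^10 ≡ 34 (mod 121)
75^11 ≡ 9 (mod 121)
75^22 ≡ 81 (mod 121)
75^55 ≡ 1 (mod 121) ✓
The smallest such exponent is 55, so the order of 75 is 55.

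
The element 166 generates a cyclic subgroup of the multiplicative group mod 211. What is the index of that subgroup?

1

The order of 166 must divide φ(211) = 211 − 1 = 210 = 2 · 3 · 5 · 7.
Divisors of 210: 1, 2, 3, 5, 6, 7, 10, 14, 15, 21, 30, 35, 42, 70, 105, 210.
Test each divisor d:
166^1 ≡ 166 (mod 211)
166^2 ≡ 126 (mod 211)
166^3 ≡ 27 (mod 211)
166^5 ≡ 26 (mod 211)
166^6 ≡ 96 (mod 211)
166^7 ≡ 111 (mod 211)
166^10 ≡ 43 (mod 211)
166^14 ≡ 83 (mod 211)
166^15 ≡ 63 (mod 211)
166^21 ≡ 140 (mod 211)
166^30 ≡ 171 (mod 211)
166^35 ≡ 15 (mod 211)
166^42 ≡ 188 (mod 211)
166^70 ≡ 14 (mod 211)
166^105 ≡ 210 (mod 211)
166^210 ≡ 1 (mod 211) ✓
The order of 166 is 210, so the subgroup it generates has 210 elements.
The index is φ(211) / ord(166) = 210 / 210 = 1.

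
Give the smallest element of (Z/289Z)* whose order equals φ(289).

3

φ(289) = φ(17^2) = 17·(17−1) = 272 = 2^4 · 17.
g is a primitive root iff g^(272/q) ≢ 1 (mod 289) for each prime q ∈ {2, 17}.
g = 2: 2^136 ≡ 1 — hits 1, so not a primitive root.
g = 3: 3^136 ≡ 288; 3^16 ≡ 171 — none is 1, so 3 is a primitive root.
So 3 is the smallest generator of (Z/289Z)^×.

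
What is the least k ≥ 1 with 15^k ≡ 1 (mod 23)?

22

ord(15) | φ(23) = 23 − 1 = 22 = 2 · 11.
Divisors of 22: 1, 2, 11, 22.
Check 15^d mod 23 for each divisor in increasing order:
15^1 ≡ 15 (mod 23)
15^2 ≡ 18 (mod 23)
15^11 ≡ 22 (mod 23)
15^22 ≡ 1 (mod 23) ✓
Hence ord(15) = 22.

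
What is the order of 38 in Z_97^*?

ord(38) | φ(97) = 97 − 1 = 96 = 2^5 · 3.
Divisors of 96: 1, 2, 3, 4, 6, 8, 12, 16, 24, 32, 48, 96.
Evaluate successive powers at the divisors of 96:
38^1 ≡ 38 (mod 97)
38^2 ≡ 86 (mod 97)
38^3 ≡ 67 (mod 97)
38^4 ≡ 24 (mod 97)
38^6 ≡ 27 (mod 97)
38^8 ≡ 91 (mod 97)
38^12 ≡ 50 (mod 97)
38^16 ≡ 36 (mod 97)
38^24 ≡ 75 (mod 97)
38^32 ≡ 35 (mod 97)
38^48 ≡ 96 (mod 97)
38^96 ≡ 1 (mod 97) ✓
Hence ord(38) = 96.

96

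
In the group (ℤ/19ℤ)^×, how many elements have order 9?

6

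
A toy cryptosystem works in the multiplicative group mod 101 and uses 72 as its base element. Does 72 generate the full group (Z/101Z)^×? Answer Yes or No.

Yes

φ(101) = 101 − 1 = 100 = 2^2 · 5^2.
An element g generates (Z/101Z)^× iff g^(100/q) ≢ 1 (mod 101) for each prime q ∈ {2, 5}.
72^50 ≡ 100 (mod 101)  [q = 2: ≢ 1 ✓]
72^20 ≡ 95 (mod 101)  [q = 5: ≢ 1 ✓]
All checks pass, so 72 has order 100 and is a primitive root modulo 101.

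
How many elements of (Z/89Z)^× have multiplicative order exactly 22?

10

φ(89) = 89 − 1 = 88 = 2^3 · 11.
(Z/89Z)^× is cyclic (|G| = 88); a cyclic group of order m has exactly φ(d) elements of each order d | m, and none otherwise.
22 = 2 · 11 divides 88, and φ(22) = 10.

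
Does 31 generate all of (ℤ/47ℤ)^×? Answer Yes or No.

Yes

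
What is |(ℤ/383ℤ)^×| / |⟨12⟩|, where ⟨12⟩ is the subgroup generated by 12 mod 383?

The order of 12 must divide φ(383) = 383 − 1 = 382 = 2 · 191.
Divisors of 382: 1, 2, 191, 382.
Compute 12^d (mod 383) for the divisors d until we hit 1:
12^1 ≡ 12 (mod 383)
12^2 ≡ 144 (mod 383)
12^191 ≡ 1 (mod 383) ✓
So ord_383(12) = 191, hence |⟨12⟩| = 191.
The index is φ(383) / ord(12) = 382 / 191 = 2.

2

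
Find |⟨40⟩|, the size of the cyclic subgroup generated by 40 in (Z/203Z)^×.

84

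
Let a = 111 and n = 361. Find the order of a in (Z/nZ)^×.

171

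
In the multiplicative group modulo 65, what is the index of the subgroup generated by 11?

4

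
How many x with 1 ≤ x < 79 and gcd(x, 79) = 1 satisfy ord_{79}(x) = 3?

φ(79) = 79 − 1 = 78 = 2 · 3 · 13.
Since (Z/79Z)^× is cyclic of order 78, the number of elements of order d is φ(d) when d | 78 and 0 otherwise.
3 | 78, and φ(3) = 3 − 1 = 2.

2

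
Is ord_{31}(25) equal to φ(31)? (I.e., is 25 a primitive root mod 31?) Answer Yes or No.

No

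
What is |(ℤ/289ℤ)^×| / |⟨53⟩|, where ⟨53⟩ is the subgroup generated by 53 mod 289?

The order of 53 must divide φ(289) = φ(17^2) = 17·(17−1) = 272 = 2^4 · 17.
Divisors of 272: 1, 2, 4, 8, 16, 17, 34, 68, 136, 272.
Check 53^d mod 289 for each divisor in increasing order:
53^1 ≡ 53 (mod 289)
53^2 ≡ 208 (mod 289)
53^4 ≡ 203 (mod 289)
53^8 ≡ 171 (mod 289)
53^16 ≡ 52 (mod 289)
53^17 ≡ 155 (mod 289)
53^34 ≡ 38 (mod 289)
53^68 ≡ 288 (mod 289)
53^136 ≡ 1 (mod 289) ✓
Thus |⟨53⟩| = ord(53) = 136.
Index = |(Z/289Z)^×| / |⟨53⟩| = 272 / 136 = 2.

2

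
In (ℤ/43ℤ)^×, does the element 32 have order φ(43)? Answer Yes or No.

No

φ(43) = 43 − 1 = 42 = 2 · 3 · 7.
An element g generates (Z/43Z)^× iff g^(42/q) ≢ 1 (mod 43) for each prime q ∈ {2, 3, 7}.
32^21 ≡ 42 (mod 43)  [q = 2: ≢ 1 ✓]
32^14 ≡ 1 (mod 43)  [q = 3: ≡ 1 ✗]
32^6 ≡ 4 (mod 43)  [q = 7: ≢ 1 ✓]
Since 32^14 ≡ 1, the order of 32 divides 14 < 42, so 32 is not a primitive root.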